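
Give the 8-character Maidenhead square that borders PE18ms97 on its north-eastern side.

PE18ns08

Longitude extended square 9; +1 → 10, wraps to 0, carry into subsquare.
Longitude subsquare m = 12; +1 → 13 = n.
Latitude extended square 7; +1 → 8.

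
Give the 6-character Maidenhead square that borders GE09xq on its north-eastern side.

GE19ar

Longitude subsquare x = 23; +1 → 24, wraps to 0 = a, carry into square.
Longitude square 0; +1 → 1.
Latitude subsquare q = 16; +1 → 17 = r.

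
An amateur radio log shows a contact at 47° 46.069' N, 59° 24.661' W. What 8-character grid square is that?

GN07hs04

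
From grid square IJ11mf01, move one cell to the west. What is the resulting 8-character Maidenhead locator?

Longitude extended square 0; −1 → -1, wraps to 9, carry into subsquare.
Longitude subsquare m = 12; −1 → 11 = l.
The latitude characters are unchanged.

IJ11lf91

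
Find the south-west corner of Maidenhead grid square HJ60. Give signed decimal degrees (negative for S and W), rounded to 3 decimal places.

Field H=7, J=9: +7·20° lon, +9·10° lat → SW at lon -40°, lat 0°.
Square 6, 0: +6·2° lon, +0·1° lat → SW at lon -28°, lat 0°.
latitude 0.000, longitude -28.000.

0.000, -28.000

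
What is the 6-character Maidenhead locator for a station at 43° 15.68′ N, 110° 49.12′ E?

Shift to the Maidenhead origin (180°W, 90°S): lon 290.8187, lat 133.2613.
Field: 290.8187/20 → 14 → O, 133.2613/10 → 13 → N; chars ON.
Square: 10.8187/2 → 5, 3.2613/1 → 3; chars 53.
Subsquare: 0.8187/0.0833333 → 9 → j, 0.2613/0.0416667 → 6 → g; chars jg.

ON53jg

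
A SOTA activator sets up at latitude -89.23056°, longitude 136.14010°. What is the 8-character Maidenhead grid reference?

Offset from 180°W / 90°S: lon 316.14010°, lat 0.76944°.
Field (20°×10°, letters A–R): 316.14010/20 → 15 → P, 0.76944/10 → 0 → A; chars PA.
Square (2°×1°, digits 0–9): 16.14010/2 → 8, 0.76944/1 → 0; chars 80.
Subsquare (5′×2.5′, letters a–x): 0.14010/0.0833333 → 1 → b, 0.76944/0.0416667 → 18 → s; chars bs.
Extended square (30″×15″, digits 0–9): 0.05677/0.00833333 → 6, 0.01944/0.00416667 → 4; chars 64.

PA80bs64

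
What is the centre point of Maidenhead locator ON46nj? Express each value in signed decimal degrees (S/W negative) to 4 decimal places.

Field O=14, N=13: +14·20° lon, +13·10° lat → SW at lon 100°, lat 40°.
Square 4, 6: +4·2° lon, +6·1° lat → SW at lon 108°, lat 46°.
Subsquare n=13, j=9: +13·0.0833333° lon, +9·0.0416667° lat → SW at lon 109.083°, lat 46.375°.
Cell spans 0.0833333° lon × 0.0416667° lat. Centre is SW corner plus half of each.
latitude 46.3958, longitude 109.1250.

46.3958, 109.1250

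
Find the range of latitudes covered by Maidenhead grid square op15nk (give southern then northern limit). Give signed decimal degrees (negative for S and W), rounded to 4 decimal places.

65.4167, 65.4583

Field O=14, P=15: +14·20° lon, +15·10° lat → SW at lon 100°, lat 60°.
Square 1, 5: +1·2° lon, +5·1° lat → SW at lon 102°, lat 65°.
Subsquare n=13, k=10: +13·0.0833333° lon, +10·0.0416667° lat → SW at lon 103.083°, lat 65.4167°.
Cell spans 0.0833333° lon × 0.0416667° lat.
south 65.4167, north 65.4583.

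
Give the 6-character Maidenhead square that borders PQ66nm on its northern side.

Latitude subsquare m = 12; +1 → 13 = n.
The longitude characters are unchanged.

PQ66nn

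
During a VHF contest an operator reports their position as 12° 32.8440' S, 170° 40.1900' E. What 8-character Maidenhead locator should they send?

RH57ik08

Offset from 180°W / 90°S: lon 350.66983°, lat 77.45260°.
Field: 350.66983/20 → 17 → R, 77.45260/10 → 7 → H; chars RH.
Square: 10.66983/2 → 5, 7.45260/1 → 7; chars 57.
Subsquare: 0.66983/0.0833333 → 8 → i, 0.45260/0.0416667 → 10 → k; chars ik.
Extended square: 0.00317/0.00833333 → 0, 0.03593/0.00416667 → 8; chars 08.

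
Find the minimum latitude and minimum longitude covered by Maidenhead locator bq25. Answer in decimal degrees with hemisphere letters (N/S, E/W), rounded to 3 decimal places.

75.000° N, 156.000° W

Field B=1, Q=16: +1·20° lon, +16·10° lat → SW at lon -160°, lat 70°.
Square 2, 5: +2·2° lon, +5·1° lat → SW at lon -156°, lat 75°.
latitude 75.000° N, longitude 156.000° W.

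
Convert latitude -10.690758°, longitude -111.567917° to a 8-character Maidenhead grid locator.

Add 180° to longitude and 90° to latitude: 68.43208, 79.30924.
Field: 68.43208/20 → 3 → D, 79.30924/10 → 7 → H; chars DH.
Square: 8.43208/2 → 4, 9.30924/1 → 9; chars 49.
Subsquare: 0.43208/0.0833333 → 5 → f, 0.30924/0.0416667 → 7 → h; chars fh.
Extended square: 0.01542/0.00833333 → 1, 0.01758/0.00416667 → 4; chars 14.

DH49fh14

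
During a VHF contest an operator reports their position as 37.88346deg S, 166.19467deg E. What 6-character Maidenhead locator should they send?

RF32cc

Add 180° to longitude and 90° to latitude: 346.1947, 52.1165.
Field: 346.1947/20 → 17 → R, 52.1165/10 → 5 → F; chars RF.
Square: 6.1947/2 → 3, 2.1165/1 → 2; chars 32.
Subsquare: 0.1947/0.0833333 → 2 → c, 0.1165/0.0416667 → 2 → c; chars cc.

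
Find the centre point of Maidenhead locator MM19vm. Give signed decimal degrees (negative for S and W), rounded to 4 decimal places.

Field M=12, M=12: +12·20° lon, +12·10° lat → SW at lon 60°, lat 30°.
Square 1, 9: +1·2° lon, +9·1° lat → SW at lon 62°, lat 39°.
Subsquare v=21, m=12: +21·0.0833333° lon, +12·0.0416667° lat → SW at lon 63.75°, lat 39.5°.
Cell spans 0.0833333° lon × 0.0416667° lat. Centre is SW corner plus half of each.
latitude 39.5208, longitude 63.7917.

39.5208, 63.7917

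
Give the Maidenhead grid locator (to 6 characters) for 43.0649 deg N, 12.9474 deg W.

IN33mb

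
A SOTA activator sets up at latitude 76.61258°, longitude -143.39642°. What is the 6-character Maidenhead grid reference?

Offset from 180°W / 90°S: lon 36.6036°, lat 166.6126°.
Field: lon ⌊36.6036/20⌋ = 1 → B; lat ⌊166.6126/10⌋ = 16 → Q.
Square: lon ⌊16.6036/2⌋ = 8; lat ⌊6.6126/1⌋ = 6.
Subsquare: lon ⌊0.6036/0.0833333⌋ = 7 → h; lat ⌊0.6126/0.0416667⌋ = 14 → o.

BQ86ho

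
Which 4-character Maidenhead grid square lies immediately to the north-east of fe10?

FE21

Longitude square 1; +1 → 2.
Latitude square 0; +1 → 1.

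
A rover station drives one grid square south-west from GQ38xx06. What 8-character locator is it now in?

GQ38wx95

Longitude extended square 0; −1 → -1, wraps to 9, carry into subsquare.
Longitude subsquare x = 23; −1 → 22 = w.
Latitude extended square 6; −1 → 5.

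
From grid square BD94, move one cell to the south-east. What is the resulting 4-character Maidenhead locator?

CD03

Longitude square 9; +1 → 10, wraps to 0, carry into field.
Longitude field B = 1; +1 → 2 = C.
Latitude square 4; −1 → 3.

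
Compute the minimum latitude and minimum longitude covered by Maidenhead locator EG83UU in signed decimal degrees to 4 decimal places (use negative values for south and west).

-26.1667, -82.3333

Field E=4, G=6: +4·20° lon, +6·10° lat → SW at lon -100°, lat -30°.
Square 8, 3: +8·2° lon, +3·1° lat → SW at lon -84°, lat -27°.
Subsquare u=20, u=20: +20·0.0833333° lon, +20·0.0416667° lat → SW at lon -82.3333°, lat -26.1667°.
latitude -26.1667, longitude -82.3333.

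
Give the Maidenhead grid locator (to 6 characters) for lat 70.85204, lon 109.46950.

Shift to the Maidenhead origin (180°W, 90°S): lon 289.4695, lat 160.8520.
Field: 289.4695/20 → 14 → O, 160.8520/10 → 16 → Q; chars OQ.
Square: 9.4695/2 → 4, 0.8520/1 → 0; chars 40.
Subsquare: 1.4695/0.0833333 → 17 → r, 0.8520/0.0416667 → 20 → u; chars ru.

OQ40ru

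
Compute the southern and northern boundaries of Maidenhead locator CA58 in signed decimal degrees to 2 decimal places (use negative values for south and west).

-82.00, -81.00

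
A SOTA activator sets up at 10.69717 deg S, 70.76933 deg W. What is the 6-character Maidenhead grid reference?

FH49oh

Add 180° to longitude and 90° to latitude: 109.2307, 79.3028.
Field: 109.2307/20 → 5 → F, 79.3028/10 → 7 → H; chars FH.
Square: 9.2307/2 → 4, 9.3028/1 → 9; chars 49.
Subsquare: 1.2307/0.0833333 → 14 → o, 0.3028/0.0416667 → 7 → h; chars oh.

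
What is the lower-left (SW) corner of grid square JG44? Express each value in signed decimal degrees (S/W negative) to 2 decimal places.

Field J=9, G=6: +9·20° lon, +6·10° lat → SW at lon 0°, lat -30°.
Square 4, 4: +4·2° lon, +4·1° lat → SW at lon 8°, lat -26°.
latitude -26.00, longitude 8.00.

-26.00, 8.00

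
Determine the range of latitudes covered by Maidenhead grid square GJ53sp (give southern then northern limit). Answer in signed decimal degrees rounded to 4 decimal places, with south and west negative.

3.6250, 3.6667

Field G=6, J=9: +6·20° lon, +9·10° lat → SW at lon -60°, lat 0°.
Square 5, 3: +5·2° lon, +3·1° lat → SW at lon -50°, lat 3°.
Subsquare s=18, p=15: +18·0.0833333° lon, +15·0.0416667° lat → SW at lon -48.5°, lat 3.625°.
Cell spans 0.0833333° lon × 0.0416667° lat.
south 3.6250, north 3.6667.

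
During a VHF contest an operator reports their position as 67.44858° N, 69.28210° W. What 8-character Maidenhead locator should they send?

Add 180° to longitude and 90° to latitude: 110.71790, 157.44858.
Field: 110.71790/20 → 5 → F, 157.44858/10 → 15 → P; chars FP.
Square: 10.71790/2 → 5, 7.44858/1 → 7; chars 57.
Subsquare: 0.71790/0.0833333 → 8 → i, 0.44858/0.0416667 → 10 → k; chars ik.
Extended square: 0.05123/0.00833333 → 6, 0.03191/0.00416667 → 7; chars 67.

FP57ik67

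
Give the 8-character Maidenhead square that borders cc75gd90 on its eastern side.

CC75hd00

Longitude extended square 9; +1 → 10, wraps to 0, carry into subsquare.
Longitude subsquare g = 6; +1 → 7 = h.
The latitude characters are unchanged.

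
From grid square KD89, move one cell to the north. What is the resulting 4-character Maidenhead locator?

KE80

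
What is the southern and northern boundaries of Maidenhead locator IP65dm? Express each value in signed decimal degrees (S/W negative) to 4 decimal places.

Field I=8, P=15: +8·20° lon, +15·10° lat → SW at lon -20°, lat 60°.
Square 6, 5: +6·2° lon, +5·1° lat → SW at lon -8°, lat 65°.
Subsquare d=3, m=12: +3·0.0833333° lon, +12·0.0416667° lat → SW at lon -7.75°, lat 65.5°.
Cell spans 0.0833333° lon × 0.0416667° lat.
south 65.5000, north 65.5417.

65.5000, 65.5417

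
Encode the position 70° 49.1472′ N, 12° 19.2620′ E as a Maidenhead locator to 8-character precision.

JQ60dt86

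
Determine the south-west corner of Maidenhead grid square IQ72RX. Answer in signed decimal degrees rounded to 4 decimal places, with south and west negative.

Field I=8, Q=16: +8·20° lon, +16·10° lat → SW at lon -20°, lat 70°.
Square 7, 2: +7·2° lon, +2·1° lat → SW at lon -6°, lat 72°.
Subsquare r=17, x=23: +17·0.0833333° lon, +23·0.0416667° lat → SW at lon -4.58333°, lat 72.9583°.
latitude 72.9583, longitude -4.5833.

72.9583, -4.5833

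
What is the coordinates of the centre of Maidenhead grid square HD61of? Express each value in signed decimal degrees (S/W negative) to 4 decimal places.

-58.7708, -26.7917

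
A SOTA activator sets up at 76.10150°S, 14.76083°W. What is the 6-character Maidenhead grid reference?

IB23ov

Offset from 180°W / 90°S: lon 165.2392°, lat 13.8985°.
Field: 165.2392/20 → 8 → I, 13.8985/10 → 1 → B; chars IB.
Square: 5.2392/2 → 2, 3.8985/1 → 3; chars 23.
Subsquare: 1.2392/0.0833333 → 14 → o, 0.8985/0.0416667 → 21 → v; chars ov.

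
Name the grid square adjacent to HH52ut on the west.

Longitude subsquare u = 20; −1 → 19 = t.
The latitude characters are unchanged.

HH52tt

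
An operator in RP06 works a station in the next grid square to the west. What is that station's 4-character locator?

QP96

Longitude square 0; −1 → -1, wraps to 9, carry into field.
Longitude field R = 17; −1 → 16 = Q.
The latitude characters are unchanged.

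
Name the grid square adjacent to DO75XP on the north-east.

DO85aq

Longitude subsquare x = 23; +1 → 24, wraps to 0 = a, carry into square.
Longitude square 7; +1 → 8.
Latitude subsquare p = 15; +1 → 16 = q.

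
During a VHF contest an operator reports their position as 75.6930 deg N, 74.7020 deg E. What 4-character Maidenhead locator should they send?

MQ75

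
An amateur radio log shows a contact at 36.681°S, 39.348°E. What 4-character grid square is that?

KF93

Offset from 180°W / 90°S: lon 219.35°, lat 53.32°.
Field: lon ⌊219.35/20⌋ = 10 → K; lat ⌊53.32/10⌋ = 5 → F.
Square: lon ⌊19.35/2⌋ = 9; lat ⌊3.32/1⌋ = 3.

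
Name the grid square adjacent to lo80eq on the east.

LO80fq

Longitude subsquare e = 4; +1 → 5 = f.
The latitude characters are unchanged.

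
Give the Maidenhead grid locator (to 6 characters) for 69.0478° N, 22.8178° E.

KP19jb

Shift to the Maidenhead origin (180°W, 90°S): lon 202.8178, lat 159.0478.
Field: 202.8178/20 → 10 → K, 159.0478/10 → 15 → P; chars KP.
Square: 2.8178/2 → 1, 9.0478/1 → 9; chars 19.
Subsquare: 0.8178/0.0833333 → 9 → j, 0.0478/0.0416667 → 1 → b; chars jb.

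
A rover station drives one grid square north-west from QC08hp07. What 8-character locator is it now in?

Longitude extended square 0; −1 → -1, wraps to 9, carry into subsquare.
Longitude subsquare h = 7; −1 → 6 = g.
Latitude extended square 7; +1 → 8.

QC08gp98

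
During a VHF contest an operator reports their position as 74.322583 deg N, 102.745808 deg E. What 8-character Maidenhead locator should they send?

OQ14ih97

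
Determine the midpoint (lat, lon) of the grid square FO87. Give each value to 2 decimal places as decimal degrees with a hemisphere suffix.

Field F=5, O=14: +5·20° lon, +14·10° lat → SW at lon -80°, lat 50°.
Square 8, 7: +8·2° lon, +7·1° lat → SW at lon -64°, lat 57°.
Cell spans 2° lon × 1° lat. Centre is SW corner plus half of each.
latitude 57.50° N, longitude 63.00° W.

57.50° N, 63.00° W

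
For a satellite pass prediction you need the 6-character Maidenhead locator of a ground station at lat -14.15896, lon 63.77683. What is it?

Add 180° to longitude and 90° to latitude: 243.7768, 75.8410.
Field (20°×10°, letters A–R): 243.7768/20 → 12 → M, 75.8410/10 → 7 → H; chars MH.
Square (2°×1°, digits 0–9): 3.7768/2 → 1, 5.8410/1 → 5; chars 15.
Subsquare (5′×2.5′, letters a–x): 1.7768/0.0833333 → 21 → v, 0.8410/0.0416667 → 20 → u; chars vu.

MH15vu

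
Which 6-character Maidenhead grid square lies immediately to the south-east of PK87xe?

PK97ad

Longitude subsquare x = 23; +1 → 24, wraps to 0 = a, carry into square.
Longitude square 8; +1 → 9.
Latitude subsquare e = 4; −1 → 3 = d.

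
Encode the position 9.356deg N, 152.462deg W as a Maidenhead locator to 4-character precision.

BJ39

Add 180° to longitude and 90° to latitude: 27.54, 99.36.
Field: lon ⌊27.54/20⌋ = 1 → B; lat ⌊99.36/10⌋ = 9 → J.
Square: lon ⌊7.54/2⌋ = 3; lat ⌊9.36/1⌋ = 9.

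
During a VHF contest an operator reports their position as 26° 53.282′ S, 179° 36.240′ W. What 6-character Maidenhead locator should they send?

AG03ec

Offset from 180°W / 90°S: lon 0.3960°, lat 63.1120°.
Field (20°×10°, letters A–R): lon ⌊0.3960/20⌋ = 0 → A; lat ⌊63.1120/10⌋ = 6 → G.
Square (2°×1°, digits 0–9): lon ⌊0.3960/2⌋ = 0; lat ⌊3.1120/1⌋ = 3.
Subsquare (5′×2.5′, letters a–x): lon ⌊0.3960/0.0833333⌋ = 4 → e; lat ⌊0.1120/0.0416667⌋ = 2 → c.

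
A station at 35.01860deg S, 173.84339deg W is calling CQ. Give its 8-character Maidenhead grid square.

AF34bx85

Offset from 180°W / 90°S: lon 6.15661°, lat 54.98140°.
Field (20°×10°, letters A–R): 6.15661/20 → 0 → A, 54.98140/10 → 5 → F; chars AF.
Square (2°×1°, digits 0–9): 6.15661/2 → 3, 4.98140/1 → 4; chars 34.
Subsquare (5′×2.5′, letters a–x): 0.15661/0.0833333 → 1 → b, 0.98140/0.0416667 → 23 → x; chars bx.
Extended square (30″×15″, digits 0–9): 0.07328/0.00833333 → 8, 0.02307/0.00416667 → 5; chars 85.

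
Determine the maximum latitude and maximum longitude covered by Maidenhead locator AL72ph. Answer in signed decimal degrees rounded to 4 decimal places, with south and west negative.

Field A=0, L=11: +0·20° lon, +11·10° lat → SW at lon -180°, lat 20°.
Square 7, 2: +7·2° lon, +2·1° lat → SW at lon -166°, lat 22°.
Subsquare p=15, h=7: +15·0.0833333° lon, +7·0.0416667° lat → SW at lon -164.75°, lat 22.2917°.
Cell spans 0.0833333° lon × 0.0416667° lat. NE corner is SW corner plus one full cell.
latitude 22.3333, longitude -164.6667.

22.3333, -164.6667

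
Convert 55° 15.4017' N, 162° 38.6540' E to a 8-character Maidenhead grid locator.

RO15hg71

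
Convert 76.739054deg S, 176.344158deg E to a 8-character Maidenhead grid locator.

Shift to the Maidenhead origin (180°W, 90°S): lon 356.34416, lat 13.26095.
Field (20°×10°, letters A–R): 356.34416/20 → 17 → R, 13.26095/10 → 1 → B; chars RB.
Square (2°×1°, digits 0–9): 16.34416/2 → 8, 3.26095/1 → 3; chars 83.
Subsquare (5′×2.5′, letters a–x): 0.34416/0.0833333 → 4 → e, 0.26095/0.0416667 → 6 → g; chars eg.
Extended square (30″×15″, digits 0–9): 0.01082/0.00833333 → 1, 0.01095/0.00416667 → 2; chars 12.

RB83eg12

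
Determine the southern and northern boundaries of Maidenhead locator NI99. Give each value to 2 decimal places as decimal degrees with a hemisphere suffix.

Field N=13, I=8: +13·20° lon, +8·10° lat → SW at lon 80°, lat -10°.
Square 9, 9: +9·2° lon, +9·1° lat → SW at lon 98°, lat -1°.
Cell spans 2° lon × 1° lat.
south 1.00° S, north 0.00° N.

1.00° S, 0.00° N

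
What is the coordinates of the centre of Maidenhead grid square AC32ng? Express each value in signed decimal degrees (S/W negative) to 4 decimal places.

-67.7292, -172.8750

Field A=0, C=2: +0·20° lon, +2·10° lat → SW at lon -180°, lat -70°.
Square 3, 2: +3·2° lon, +2·1° lat → SW at lon -174°, lat -68°.
Subsquare n=13, g=6: +13·0.0833333° lon, +6·0.0416667° lat → SW at lon -172.917°, lat -67.75°.
Cell spans 0.0833333° lon × 0.0416667° lat. Centre is SW corner plus half of each.
latitude -67.7292, longitude -172.8750.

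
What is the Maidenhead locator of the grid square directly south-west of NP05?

MP94

Longitude square 0; −1 → -1, wraps to 9, carry into field.
Longitude field N = 13; −1 → 12 = M.
Latitude square 5; −1 → 4.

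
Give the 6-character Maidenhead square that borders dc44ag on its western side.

DC34xg

Longitude subsquare a = 0; −1 → -1, wraps to 23 = x, carry into square.
Longitude square 4; −1 → 3.
The latitude characters are unchanged.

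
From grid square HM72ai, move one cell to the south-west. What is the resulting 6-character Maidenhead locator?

Longitude subsquare a = 0; −1 → -1, wraps to 23 = x, carry into square.
Longitude square 7; −1 → 6.
Latitude subsquare i = 8; −1 → 7 = h.

HM62xh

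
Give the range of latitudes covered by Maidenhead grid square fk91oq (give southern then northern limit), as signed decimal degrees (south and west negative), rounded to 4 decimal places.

11.6667, 11.7083

Field F=5, K=10: +5·20° lon, +10·10° lat → SW at lon -80°, lat 10°.
Square 9, 1: +9·2° lon, +1·1° lat → SW at lon -62°, lat 11°.
Subsquare o=14, q=16: +14·0.0833333° lon, +16·0.0416667° lat → SW at lon -60.8333°, lat 11.6667°.
Cell spans 0.0833333° lon × 0.0416667° lat.
south 11.6667, north 11.7083.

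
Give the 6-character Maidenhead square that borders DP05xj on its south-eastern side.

DP15ai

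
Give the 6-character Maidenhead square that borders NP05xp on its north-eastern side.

NP15aq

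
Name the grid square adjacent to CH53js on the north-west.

CH53it

Longitude subsquare j = 9; −1 → 8 = i.
Latitude subsquare s = 18; +1 → 19 = t.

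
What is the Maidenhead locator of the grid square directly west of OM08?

Longitude square 0; −1 → -1, wraps to 9, carry into field.
Longitude field O = 14; −1 → 13 = N.
The latitude characters are unchanged.

NM98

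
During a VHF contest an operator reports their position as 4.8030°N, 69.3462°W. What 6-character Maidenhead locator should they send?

Shift to the Maidenhead origin (180°W, 90°S): lon 110.6538, lat 94.8030.
Field: 110.6538/20 → 5 → F, 94.8030/10 → 9 → J; chars FJ.
Square: 10.6538/2 → 5, 4.8030/1 → 4; chars 54.
Subsquare: 0.6538/0.0833333 → 7 → h, 0.8030/0.0416667 → 19 → t; chars ht.

FJ54ht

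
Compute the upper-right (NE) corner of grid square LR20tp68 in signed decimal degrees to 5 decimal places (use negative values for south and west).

Field L=11, R=17: +11·20° lon, +17·10° lat → SW at lon 40°, lat 80°.
Square 2, 0: +2·2° lon, +0·1° lat → SW at lon 44°, lat 80°.
Subsquare t=19, p=15: +19·0.0833333° lon, +15·0.0416667° lat → SW at lon 45.5833°, lat 80.625°.
Extended square 6, 8: +6·0.00833333° lon, +8·0.00416667° lat → SW at lon 45.6333°, lat 80.6583°.
Cell spans 0.00833333° lon × 0.00416667° lat. NE corner is SW corner plus one full cell.
latitude 80.66250, longitude 45.64167.

80.66250, 45.64167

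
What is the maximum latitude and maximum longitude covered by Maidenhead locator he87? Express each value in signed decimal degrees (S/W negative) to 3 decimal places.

Field H=7, E=4: +7·20° lon, +4·10° lat → SW at lon -40°, lat -50°.
Square 8, 7: +8·2° lon, +7·1° lat → SW at lon -24°, lat -43°.
Cell spans 2° lon × 1° lat. NE corner is SW corner plus one full cell.
latitude -42.000, longitude -22.000.

-42.000, -22.000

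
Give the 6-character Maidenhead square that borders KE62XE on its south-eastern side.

KE72ad

Longitude subsquare x = 23; +1 → 24, wraps to 0 = a, carry into square.
Longitude square 6; +1 → 7.
Latitude subsquare e = 4; −1 → 3 = d.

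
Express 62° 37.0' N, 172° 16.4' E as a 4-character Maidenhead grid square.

Offset from 180°W / 90°S: lon 352.27°, lat 152.62°.
Field: lon ⌊352.27/20⌋ = 17 → R; lat ⌊152.62/10⌋ = 15 → P.
Square: lon ⌊12.27/2⌋ = 6; lat ⌊2.62/1⌋ = 2.

RP62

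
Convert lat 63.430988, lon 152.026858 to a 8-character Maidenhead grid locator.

Add 180° to longitude and 90° to latitude: 332.02686, 153.43099.
Field: 332.02686/20 → 16 → Q, 153.43099/10 → 15 → P; chars QP.
Square: 12.02686/2 → 6, 3.43099/1 → 3; chars 63.
Subsquare: 0.02686/0.0833333 → 0 → a, 0.43099/0.0416667 → 10 → k; chars ak.
Extended square: 0.02686/0.00833333 → 3, 0.01432/0.00416667 → 3; chars 33.

QP63ak33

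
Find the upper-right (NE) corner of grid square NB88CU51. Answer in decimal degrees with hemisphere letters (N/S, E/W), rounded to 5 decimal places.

Field N=13, B=1: +13·20° lon, +1·10° lat → SW at lon 80°, lat -80°.
Square 8, 8: +8·2° lon, +8·1° lat → SW at lon 96°, lat -72°.
Subsquare c=2, u=20: +2·0.0833333° lon, +20·0.0416667° lat → SW at lon 96.1667°, lat -71.1667°.
Extended square 5, 1: +5·0.00833333° lon, +1·0.00416667° lat → SW at lon 96.2083°, lat -71.1625°.
Cell spans 0.00833333° lon × 0.00416667° lat. NE corner is SW corner plus one full cell.
latitude 71.15833° S, longitude 96.21667° E.

71.15833° S, 96.21667° E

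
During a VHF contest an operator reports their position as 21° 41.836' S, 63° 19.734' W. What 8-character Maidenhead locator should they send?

Shift to the Maidenhead origin (180°W, 90°S): lon 116.67110, lat 68.30273.
Field: 116.67110/20 → 5 → F, 68.30273/10 → 6 → G; chars FG.
Square: 16.67110/2 → 8, 8.30273/1 → 8; chars 88.
Subsquare: 0.67110/0.0833333 → 8 → i, 0.30273/0.0416667 → 7 → h; chars ih.
Extended square: 0.00443/0.00833333 → 0, 0.01107/0.00416667 → 2; chars 02.

FG88ih02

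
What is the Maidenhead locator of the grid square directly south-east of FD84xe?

FD94ad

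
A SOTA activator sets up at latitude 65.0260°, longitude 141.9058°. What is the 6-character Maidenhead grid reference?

QP05wa

Add 180° to longitude and 90° to latitude: 321.9058, 155.0260.
Field: lon ⌊321.9058/20⌋ = 16 → Q; lat ⌊155.0260/10⌋ = 15 → P.
Square: lon ⌊1.9058/2⌋ = 0; lat ⌊5.0260/1⌋ = 5.
Subsquare: lon ⌊1.9058/0.0833333⌋ = 22 → w; lat ⌊0.0260/0.0416667⌋ = 0 → a.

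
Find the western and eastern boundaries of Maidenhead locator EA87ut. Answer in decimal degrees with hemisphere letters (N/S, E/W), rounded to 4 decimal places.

82.3333° W, 82.2500° W

Field E=4, A=0: +4·20° lon, +0·10° lat → SW at lon -100°, lat -90°.
Square 8, 7: +8·2° lon, +7·1° lat → SW at lon -84°, lat -83°.
Subsquare u=20, t=19: +20·0.0833333° lon, +19·0.0416667° lat → SW at lon -82.3333°, lat -82.2083°.
Cell spans 0.0833333° lon × 0.0416667° lat.
west 82.3333° W, east 82.2500° W.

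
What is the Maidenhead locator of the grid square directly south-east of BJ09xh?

BJ19ag

Longitude subsquare x = 23; +1 → 24, wraps to 0 = a, carry into square.
Longitude square 0; +1 → 1.
Latitude subsquare h = 7; −1 → 6 = g.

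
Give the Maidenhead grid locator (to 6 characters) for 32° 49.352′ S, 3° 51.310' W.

Shift to the Maidenhead origin (180°W, 90°S): lon 176.1448, lat 57.1775.
Field (20°×10°, letters A–R): lon ⌊176.1448/20⌋ = 8 → I; lat ⌊57.1775/10⌋ = 5 → F.
Square (2°×1°, digits 0–9): lon ⌊16.1448/2⌋ = 8; lat ⌊7.1775/1⌋ = 7.
Subsquare (5′×2.5′, letters a–x): lon ⌊0.1448/0.0833333⌋ = 1 → b; lat ⌊0.1775/0.0416667⌋ = 4 → e.

IF87be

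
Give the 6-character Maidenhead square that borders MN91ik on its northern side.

Latitude subsquare k = 10; +1 → 11 = l.
The longitude characters are unchanged.

MN91il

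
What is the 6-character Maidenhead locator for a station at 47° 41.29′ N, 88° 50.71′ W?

Add 180° to longitude and 90° to latitude: 91.1548, 137.6882.
Field: lon ⌊91.1548/20⌋ = 4 → E; lat ⌊137.6882/10⌋ = 13 → N.
Square: lon ⌊11.1548/2⌋ = 5; lat ⌊7.6882/1⌋ = 7.
Subsquare: lon ⌊1.1548/0.0833333⌋ = 13 → n; lat ⌊0.6882/0.0416667⌋ = 16 → q.

EN57nq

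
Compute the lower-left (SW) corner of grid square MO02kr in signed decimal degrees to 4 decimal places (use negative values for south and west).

52.7083, 60.8333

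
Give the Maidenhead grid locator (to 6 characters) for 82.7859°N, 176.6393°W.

Shift to the Maidenhead origin (180°W, 90°S): lon 3.3607, lat 172.7859.
Field: 3.3607/20 → 0 → A, 172.7859/10 → 17 → R; chars AR.
Square: 3.3607/2 → 1, 2.7859/1 → 2; chars 12.
Subsquare: 1.3607/0.0833333 → 16 → q, 0.7859/0.0416667 → 18 → s; chars qs.

AR12qs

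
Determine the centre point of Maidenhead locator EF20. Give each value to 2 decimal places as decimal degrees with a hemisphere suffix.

Field E=4, F=5: +4·20° lon, +5·10° lat → SW at lon -100°, lat -40°.
Square 2, 0: +2·2° lon, +0·1° lat → SW at lon -96°, lat -40°.
Cell spans 2° lon × 1° lat. Centre is SW corner plus half of each.
latitude 39.50° S, longitude 95.00° W.

39.50° S, 95.00° W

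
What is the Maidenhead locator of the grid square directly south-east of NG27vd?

NG27wc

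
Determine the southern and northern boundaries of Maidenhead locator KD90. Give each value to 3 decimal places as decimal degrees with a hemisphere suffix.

Field K=10, D=3: +10·20° lon, +3·10° lat → SW at lon 20°, lat -60°.
Square 9, 0: +9·2° lon, +0·1° lat → SW at lon 38°, lat -60°.
Cell spans 2° lon × 1° lat.
south 60.000° S, north 59.000° S.

60.000° S, 59.000° S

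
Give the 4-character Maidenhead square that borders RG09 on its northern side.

RH00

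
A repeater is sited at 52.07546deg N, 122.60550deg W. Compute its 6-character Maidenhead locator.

CO82qb

Offset from 180°W / 90°S: lon 57.3945°, lat 142.0755°.
Field: lon ⌊57.3945/20⌋ = 2 → C; lat ⌊142.0755/10⌋ = 14 → O.
Square: lon ⌊17.3945/2⌋ = 8; lat ⌊2.0755/1⌋ = 2.
Subsquare: lon ⌊1.3945/0.0833333⌋ = 16 → q; lat ⌊0.0755/0.0416667⌋ = 1 → b.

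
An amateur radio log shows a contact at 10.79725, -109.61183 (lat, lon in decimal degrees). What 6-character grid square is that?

DK50et

Offset from 180°W / 90°S: lon 70.3882°, lat 100.7973°.
Field (20°×10°, letters A–R): lon ⌊70.3882/20⌋ = 3 → D; lat ⌊100.7973/10⌋ = 10 → K.
Square (2°×1°, digits 0–9): lon ⌊10.3882/2⌋ = 5; lat ⌊0.7973/1⌋ = 0.
Subsquare (5′×2.5′, letters a–x): lon ⌊0.3882/0.0833333⌋ = 4 → e; lat ⌊0.7973/0.0416667⌋ = 19 → t.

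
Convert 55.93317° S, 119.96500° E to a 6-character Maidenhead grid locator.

Shift to the Maidenhead origin (180°W, 90°S): lon 299.9650, lat 34.0668.
Field: lon ⌊299.9650/20⌋ = 14 → O; lat ⌊34.0668/10⌋ = 3 → D.
Square: lon ⌊19.9650/2⌋ = 9; lat ⌊4.0668/1⌋ = 4.
Subsquare: lon ⌊1.9650/0.0833333⌋ = 23 → x; lat ⌊0.0668/0.0416667⌋ = 1 → b.

OD94xb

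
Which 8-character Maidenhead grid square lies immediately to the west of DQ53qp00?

Longitude extended square 0; −1 → -1, wraps to 9, carry into subsquare.
Longitude subsquare q = 16; −1 → 15 = p.
The latitude characters are unchanged.

DQ53pp90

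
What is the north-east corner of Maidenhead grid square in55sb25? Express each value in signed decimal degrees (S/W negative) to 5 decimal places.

45.06667, -8.47500

Field I=8, N=13: +8·20° lon, +13·10° lat → SW at lon -20°, lat 40°.
Square 5, 5: +5·2° lon, +5·1° lat → SW at lon -10°, lat 45°.
Subsquare s=18, b=1: +18·0.0833333° lon, +1·0.0416667° lat → SW at lon -8.5°, lat 45.0417°.
Extended square 2, 5: +2·0.00833333° lon, +5·0.00416667° lat → SW at lon -8.48333°, lat 45.0625°.
Cell spans 0.00833333° lon × 0.00416667° lat. NE corner is SW corner plus one full cell.
latitude 45.06667, longitude -8.47500.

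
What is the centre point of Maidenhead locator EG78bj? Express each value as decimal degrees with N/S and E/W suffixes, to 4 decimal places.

21.6042° S, 85.8750° W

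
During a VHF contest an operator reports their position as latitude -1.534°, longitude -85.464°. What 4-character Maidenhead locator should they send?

Add 180° to longitude and 90° to latitude: 94.54, 88.47.
Field: 94.54/20 → 4 → E, 88.47/10 → 8 → I; chars EI.
Square: 14.54/2 → 7, 8.47/1 → 8; chars 78.

EI78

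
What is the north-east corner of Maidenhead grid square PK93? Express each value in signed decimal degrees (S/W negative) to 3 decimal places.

14.000, 140.000

Field P=15, K=10: +15·20° lon, +10·10° lat → SW at lon 120°, lat 10°.
Square 9, 3: +9·2° lon, +3·1° lat → SW at lon 138°, lat 13°.
Cell spans 2° lon × 1° lat. NE corner is SW corner plus one full cell.
latitude 14.000, longitude 140.000.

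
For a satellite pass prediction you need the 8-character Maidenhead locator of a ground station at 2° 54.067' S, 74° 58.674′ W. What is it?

Shift to the Maidenhead origin (180°W, 90°S): lon 105.02210, lat 87.09888.
Field (20°×10°, letters A–R): lon ⌊105.02210/20⌋ = 5 → F; lat ⌊87.09888/10⌋ = 8 → I.
Square (2°×1°, digits 0–9): lon ⌊5.02210/2⌋ = 2; lat ⌊7.09888/1⌋ = 7.
Subsquare (5′×2.5′, letters a–x): lon ⌊1.02210/0.0833333⌋ = 12 → m; lat ⌊0.09888/0.0416667⌋ = 2 → c.
Extended square (30″×15″, digits 0–9): lon ⌊0.02210/0.00833333⌋ = 2; lat ⌊0.01555/0.00416667⌋ = 3.

FI27mc23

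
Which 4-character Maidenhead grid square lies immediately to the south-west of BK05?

Longitude square 0; −1 → -1, wraps to 9, carry into field.
Longitude field B = 1; −1 → 0 = A.
Latitude square 5; −1 → 4.

AK94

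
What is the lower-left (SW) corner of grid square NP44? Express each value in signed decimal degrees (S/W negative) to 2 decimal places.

64.00, 88.00

Field N=13, P=15: +13·20° lon, +15·10° lat → SW at lon 80°, lat 60°.
Square 4, 4: +4·2° lon, +4·1° lat → SW at lon 88°, lat 64°.
latitude 64.00, longitude 88.00.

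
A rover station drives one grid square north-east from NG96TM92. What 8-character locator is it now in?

NG96um03

Longitude extended square 9; +1 → 10, wraps to 0, carry into subsquare.
Longitude subsquare t = 19; +1 → 20 = u.
Latitude extended square 2; +1 → 3.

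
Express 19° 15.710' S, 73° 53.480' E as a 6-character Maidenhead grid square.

Offset from 180°W / 90°S: lon 253.8913°, lat 70.7382°.
Field: lon ⌊253.8913/20⌋ = 12 → M; lat ⌊70.7382/10⌋ = 7 → H.
Square: lon ⌊13.8913/2⌋ = 6; lat ⌊0.7382/1⌋ = 0.
Subsquare: lon ⌊1.8913/0.0833333⌋ = 22 → w; lat ⌊0.7382/0.0416667⌋ = 17 → r.

MH60wr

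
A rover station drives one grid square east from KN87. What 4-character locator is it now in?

Longitude square 8; +1 → 9.
The latitude characters are unchanged.

KN97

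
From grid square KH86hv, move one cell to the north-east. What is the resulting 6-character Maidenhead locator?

KH86iw

Longitude subsquare h = 7; +1 → 8 = i.
Latitude subsquare v = 21; +1 → 22 = w.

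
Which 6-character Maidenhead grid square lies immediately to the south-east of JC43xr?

Longitude subsquare x = 23; +1 → 24, wraps to 0 = a, carry into square.
Longitude square 4; +1 → 5.
Latitude subsquare r = 17; −1 → 16 = q.

JC53aq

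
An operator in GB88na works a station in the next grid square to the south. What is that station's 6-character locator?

Latitude subsquare a = 0; −1 → -1, wraps to 23 = x, carry into square.
Latitude square 8; −1 → 7.
The longitude characters are unchanged.

GB87nx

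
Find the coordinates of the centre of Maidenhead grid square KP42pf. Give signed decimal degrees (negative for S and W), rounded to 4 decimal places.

Field K=10, P=15: +10·20° lon, +15·10° lat → SW at lon 20°, lat 60°.
Square 4, 2: +4·2° lon, +2·1° lat → SW at lon 28°, lat 62°.
Subsquare p=15, f=5: +15·0.0833333° lon, +5·0.0416667° lat → SW at lon 29.25°, lat 62.2083°.
Cell spans 0.0833333° lon × 0.0416667° lat. Centre is SW corner plus half of each.
latitude 62.2292, longitude 29.2917.

62.2292, 29.2917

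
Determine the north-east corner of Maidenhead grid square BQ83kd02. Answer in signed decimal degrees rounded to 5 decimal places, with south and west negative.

73.13750, -143.15833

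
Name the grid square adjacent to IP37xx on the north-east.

Longitude subsquare x = 23; +1 → 24, wraps to 0 = a, carry into square.
Longitude square 3; +1 → 4.
Latitude subsquare x = 23; +1 → 24, wraps to 0 = a, carry into square.
Latitude square 7; +1 → 8.

IP48aa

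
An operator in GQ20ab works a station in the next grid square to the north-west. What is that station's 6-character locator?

GQ10xc

Longitude subsquare a = 0; −1 → -1, wraps to 23 = x, carry into square.
Longitude square 2; −1 → 1.
Latitude subsquare b = 1; +1 → 2 = c.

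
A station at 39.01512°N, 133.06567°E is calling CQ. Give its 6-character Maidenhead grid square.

PM69ma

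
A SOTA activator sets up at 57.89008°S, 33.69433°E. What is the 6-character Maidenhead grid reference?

KD62uc

Add 180° to longitude and 90° to latitude: 213.6943, 32.1099.
Field: lon ⌊213.6943/20⌋ = 10 → K; lat ⌊32.1099/10⌋ = 3 → D.
Square: lon ⌊13.6943/2⌋ = 6; lat ⌊2.1099/1⌋ = 2.
Subsquare: lon ⌊1.6943/0.0833333⌋ = 20 → u; lat ⌊0.1099/0.0416667⌋ = 2 → c.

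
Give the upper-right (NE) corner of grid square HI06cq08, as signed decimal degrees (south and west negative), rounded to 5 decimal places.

Field H=7, I=8: +7·20° lon, +8·10° lat → SW at lon -40°, lat -10°.
Square 0, 6: +0·2° lon, +6·1° lat → SW at lon -40°, lat -4°.
Subsquare c=2, q=16: +2·0.0833333° lon, +16·0.0416667° lat → SW at lon -39.8333°, lat -3.33333°.
Extended square 0, 8: +0·0.00833333° lon, +8·0.00416667° lat → SW at lon -39.8333°, lat -3.3°.
Cell spans 0.00833333° lon × 0.00416667° lat. NE corner is SW corner plus one full cell.
latitude -3.29583, longitude -39.82500.

-3.29583, -39.82500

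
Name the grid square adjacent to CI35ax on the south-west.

Longitude subsquare a = 0; −1 → -1, wraps to 23 = x, carry into square.
Longitude square 3; −1 → 2.
Latitude subsquare x = 23; −1 → 22 = w.

CI25xw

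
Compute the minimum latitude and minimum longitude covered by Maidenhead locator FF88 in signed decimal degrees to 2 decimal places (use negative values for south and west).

-32.00, -64.00

Field F=5, F=5: +5·20° lon, +5·10° lat → SW at lon -80°, lat -40°.
Square 8, 8: +8·2° lon, +8·1° lat → SW at lon -64°, lat -32°.
latitude -32.00, longitude -64.00.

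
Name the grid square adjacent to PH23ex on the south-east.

PH23fw

Longitude subsquare e = 4; +1 → 5 = f.
Latitude subsquare x = 23; −1 → 22 = w.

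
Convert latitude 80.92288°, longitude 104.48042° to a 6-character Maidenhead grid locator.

Offset from 180°W / 90°S: lon 284.4804°, lat 170.9229°.
Field: 284.4804/20 → 14 → O, 170.9229/10 → 17 → R; chars OR.
Square: 4.4804/2 → 2, 0.9229/1 → 0; chars 20.
Subsquare: 0.4804/0.0833333 → 5 → f, 0.9229/0.0416667 → 22 → w; chars fw.

OR20fw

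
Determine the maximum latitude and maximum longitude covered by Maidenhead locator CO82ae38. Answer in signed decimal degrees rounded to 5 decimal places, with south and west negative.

Field C=2, O=14: +2·20° lon, +14·10° lat → SW at lon -140°, lat 50°.
Square 8, 2: +8·2° lon, +2·1° lat → SW at lon -124°, lat 52°.
Subsquare a=0, e=4: +0·0.0833333° lon, +4·0.0416667° lat → SW at lon -124°, lat 52.1667°.
Extended square 3, 8: +3·0.00833333° lon, +8·0.00416667° lat → SW at lon -123.975°, lat 52.2°.
Cell spans 0.00833333° lon × 0.00416667° lat. NE corner is SW corner plus one full cell.
latitude 52.20417, longitude -123.96667.

52.20417, -123.96667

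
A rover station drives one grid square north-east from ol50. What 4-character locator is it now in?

Longitude square 5; +1 → 6.
Latitude square 0; +1 → 1.

OL61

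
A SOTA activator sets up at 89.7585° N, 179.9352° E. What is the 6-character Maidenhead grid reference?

Offset from 180°W / 90°S: lon 359.9352°, lat 179.7585°.
Field: 359.9352/20 → 17 → R, 179.7585/10 → 17 → R; chars RR.
Square: 19.9352/2 → 9, 9.7585/1 → 9; chars 99.
Subsquare: 1.9352/0.0833333 → 23 → x, 0.7585/0.0416667 → 18 → s; chars xs.

RR99xs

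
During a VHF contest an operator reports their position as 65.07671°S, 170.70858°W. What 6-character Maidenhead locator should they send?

AC44pw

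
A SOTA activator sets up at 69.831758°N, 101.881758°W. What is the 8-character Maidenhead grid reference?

Offset from 180°W / 90°S: lon 78.11824°, lat 159.83176°.
Field: lon ⌊78.11824/20⌋ = 3 → D; lat ⌊159.83176/10⌋ = 15 → P.
Square: lon ⌊18.11824/2⌋ = 9; lat ⌊9.83176/1⌋ = 9.
Subsquare: lon ⌊0.11824/0.0833333⌋ = 1 → b; lat ⌊0.83176/0.0416667⌋ = 19 → t.
Extended square: lon ⌊0.03491/0.00833333⌋ = 4; lat ⌊0.04009/0.00416667⌋ = 9.

DP99bt49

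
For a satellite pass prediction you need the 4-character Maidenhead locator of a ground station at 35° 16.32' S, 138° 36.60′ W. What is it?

CF04

Add 180° to longitude and 90° to latitude: 41.39, 54.73.
Field: lon ⌊41.39/20⌋ = 2 → C; lat ⌊54.73/10⌋ = 5 → F.
Square: lon ⌊1.39/2⌋ = 0; lat ⌊4.73/1⌋ = 4.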